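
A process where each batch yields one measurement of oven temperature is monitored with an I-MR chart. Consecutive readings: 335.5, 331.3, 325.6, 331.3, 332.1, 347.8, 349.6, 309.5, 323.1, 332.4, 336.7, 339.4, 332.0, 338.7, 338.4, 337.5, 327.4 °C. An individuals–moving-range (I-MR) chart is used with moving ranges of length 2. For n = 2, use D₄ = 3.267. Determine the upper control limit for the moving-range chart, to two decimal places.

26.40

Moving ranges: 4.2, 5.7, 5.7, 0.8, 15.7, 1.8, 40.1, 13.6, 9.3, 4.3, 2.7, 7.4, 6.7, 0.3, 0.9, 10.1; M̄R̄ = 129.3000 / 16 = 8.0813
UCL_MR = D₄·M̄R̄ = 3.267 × 8.0813 = 26.4014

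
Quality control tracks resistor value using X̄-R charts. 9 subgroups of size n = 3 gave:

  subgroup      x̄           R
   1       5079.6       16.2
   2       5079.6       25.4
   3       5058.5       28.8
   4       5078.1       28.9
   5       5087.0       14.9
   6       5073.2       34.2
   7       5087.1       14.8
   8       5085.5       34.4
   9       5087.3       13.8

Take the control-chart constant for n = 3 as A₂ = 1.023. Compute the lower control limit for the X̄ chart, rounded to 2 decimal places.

5055.52

X̄̄ = (5079.6 + 5079.6 + 5058.5 + 5078.1 + 5087.0 + 5073.2 + 5087.1 + 5085.5 + 5087.3) / 9 = 45715.9000 / 9 = 5079.5444
R̄ = (16.2 + 25.4 + 28.8 + 28.9 + 14.9 + 34.2 + 14.8 + 34.4 + 13.8) / 9 = 211.4000 / 9 = 23.4889
LCL = X̄̄ − A₂·R̄ = 5079.5444 − 1.023 × 23.4889 = 5055.5153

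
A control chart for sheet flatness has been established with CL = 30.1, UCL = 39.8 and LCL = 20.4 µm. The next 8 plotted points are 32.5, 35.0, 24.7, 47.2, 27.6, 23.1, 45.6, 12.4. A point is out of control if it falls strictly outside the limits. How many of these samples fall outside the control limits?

Compare each point to [20.4, 39.8]: sample 4 = 47.2 > UCL; sample 7 = 45.6 > UCL; sample 8 = 12.4 < LCL.

3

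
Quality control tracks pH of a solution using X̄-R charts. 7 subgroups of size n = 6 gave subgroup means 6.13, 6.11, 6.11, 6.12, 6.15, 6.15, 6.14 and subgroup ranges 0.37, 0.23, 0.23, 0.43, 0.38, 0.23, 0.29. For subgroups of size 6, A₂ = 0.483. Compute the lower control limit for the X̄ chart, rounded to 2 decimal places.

5.98

X̄̄ = (6.13 + 6.11 + 6.11 + 6.12 + 6.15 + 6.15 + 6.14) / 7 = 42.9100 / 7 = 6.1300
R̄ = (0.37 + 0.23 + 0.23 + 0.43 + 0.38 + 0.23 + 0.29) / 7 = 2.1600 / 7 = 0.3086
LCL = X̄̄ − A₂·R̄ = 6.1300 − 0.483 × 0.3086 = 5.9810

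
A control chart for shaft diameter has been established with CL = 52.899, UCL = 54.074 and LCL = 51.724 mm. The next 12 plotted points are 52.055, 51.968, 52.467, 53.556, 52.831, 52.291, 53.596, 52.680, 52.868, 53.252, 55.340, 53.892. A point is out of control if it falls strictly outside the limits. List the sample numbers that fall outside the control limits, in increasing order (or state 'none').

Compare each point to [51.724, 54.074]: sample 11 = 55.340 > UCL.

11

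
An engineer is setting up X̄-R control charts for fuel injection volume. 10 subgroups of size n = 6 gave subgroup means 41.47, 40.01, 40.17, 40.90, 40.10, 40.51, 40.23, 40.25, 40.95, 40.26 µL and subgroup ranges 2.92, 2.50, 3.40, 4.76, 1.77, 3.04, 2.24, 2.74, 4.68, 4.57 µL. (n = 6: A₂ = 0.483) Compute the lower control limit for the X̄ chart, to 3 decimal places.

38.909

X̄̄ = (41.47 + 40.01 + 40.17 + 40.90 + 40.10 + 40.51 + 40.23 + 40.25 + 40.95 + 40.26) / 10 = 404.8500 / 10 = 40.4850
R̄ = (2.92 + 2.50 + 3.40 + 4.76 + 1.77 + 3.04 + 2.24 + 2.74 + 4.68 + 4.57) / 10 = 32.6200 / 10 = 3.2620
LCL = X̄̄ − A₂·R̄ = 40.4850 − 0.483 × 3.2620 = 38.9095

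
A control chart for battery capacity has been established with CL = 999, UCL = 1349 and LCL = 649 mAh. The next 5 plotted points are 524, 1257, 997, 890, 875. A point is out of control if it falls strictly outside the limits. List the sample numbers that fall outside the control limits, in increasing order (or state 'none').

Compare each point to [649, 1349]: sample 1 = 524 < LCL.

1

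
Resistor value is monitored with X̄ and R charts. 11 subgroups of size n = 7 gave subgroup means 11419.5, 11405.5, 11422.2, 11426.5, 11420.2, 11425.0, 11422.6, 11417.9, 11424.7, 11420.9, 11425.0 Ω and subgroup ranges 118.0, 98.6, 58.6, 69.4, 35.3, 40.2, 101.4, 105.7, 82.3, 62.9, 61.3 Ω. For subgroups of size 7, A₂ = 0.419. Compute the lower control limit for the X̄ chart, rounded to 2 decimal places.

X̄̄ = (11419.5 + 11405.5 + 11422.2 + 11426.5 + 11420.2 + 11425.0 + 11422.6 + 11417.9 + 11424.7 + 11420.9 + 11425.0) / 11 = 125630.0000 / 11 = 11420.9091
R̄ = (118.0 + 98.6 + 58.6 + 69.4 + 35.3 + 40.2 + 101.4 + 105.7 + 82.3 + 62.9 + 61.3) / 11 = 833.7000 / 11 = 75.7909
LCL = X̄̄ − A₂·R̄ = 11420.9091 − 0.419 × 75.7909 = 11389.1527

11389.15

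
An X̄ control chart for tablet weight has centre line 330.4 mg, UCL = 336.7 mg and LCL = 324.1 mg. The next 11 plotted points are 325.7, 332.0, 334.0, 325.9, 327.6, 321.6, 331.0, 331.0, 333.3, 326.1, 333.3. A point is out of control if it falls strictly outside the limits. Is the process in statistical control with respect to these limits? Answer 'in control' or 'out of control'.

Compare each point to [324.1, 336.7]: sample 6 = 321.6 < LCL.

out of control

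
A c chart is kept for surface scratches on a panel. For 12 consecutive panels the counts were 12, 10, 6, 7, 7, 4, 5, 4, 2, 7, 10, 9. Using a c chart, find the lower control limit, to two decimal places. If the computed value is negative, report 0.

c̄ = (12 + 10 + 6 + 7 + 7 + 4 + 5 + 4 + 2 + 7 + 10 + 9) / 12 = 83 / 12 = 6.9167
LCL = c̄ − 3√c̄ = 6.9167 − 3 × 2.6300 = -0.9732 → 0 (cannot be negative)

0.00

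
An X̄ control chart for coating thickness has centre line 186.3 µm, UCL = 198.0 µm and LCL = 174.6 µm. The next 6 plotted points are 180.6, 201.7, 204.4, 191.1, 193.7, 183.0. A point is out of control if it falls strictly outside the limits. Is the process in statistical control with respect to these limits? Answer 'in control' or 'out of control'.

out of control

Compare each point to [174.6, 198.0]: sample 2 = 201.7 > UCL; sample 3 = 204.4 > UCL.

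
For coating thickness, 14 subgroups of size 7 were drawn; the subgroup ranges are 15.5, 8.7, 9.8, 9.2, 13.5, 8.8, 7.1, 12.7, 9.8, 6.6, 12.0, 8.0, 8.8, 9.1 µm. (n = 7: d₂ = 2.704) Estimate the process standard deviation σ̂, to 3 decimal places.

R̄ = (15.5 + 8.7 + 9.8 + 9.2 + 13.5 + 8.8 + 7.1 + 12.7 + 9.8 + 6.6 + 12.0 + 8.0 + 8.8 + 9.1) / 14 = 9.9714
σ̂ = R̄ / d₂ = 9.9714 / 2.704 = 3.6877

3.688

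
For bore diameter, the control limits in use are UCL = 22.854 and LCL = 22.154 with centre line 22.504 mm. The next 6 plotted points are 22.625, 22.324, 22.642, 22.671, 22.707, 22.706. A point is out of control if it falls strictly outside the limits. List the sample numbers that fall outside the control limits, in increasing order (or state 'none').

All 6 points lie within [22.154, 22.854].

none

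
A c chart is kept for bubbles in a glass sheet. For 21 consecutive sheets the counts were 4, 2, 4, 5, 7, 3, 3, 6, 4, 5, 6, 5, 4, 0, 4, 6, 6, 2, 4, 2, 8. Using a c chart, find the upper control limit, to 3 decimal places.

10.496

c̄ = (4 + 2 + 4 + 5 + 7 + 3 + 3 + 6 + 4 + 5 + 6 + 5 + 4 + 0 + 4 + 6 + 6 + 2 + 4 + 2 + 8) / 21 = 90 / 21 = 4.2857
UCL = c̄ + 3√c̄ = 4.2857 + 3 × √4.2857 = 4.2857 + 3 × 2.0702 = 10.4963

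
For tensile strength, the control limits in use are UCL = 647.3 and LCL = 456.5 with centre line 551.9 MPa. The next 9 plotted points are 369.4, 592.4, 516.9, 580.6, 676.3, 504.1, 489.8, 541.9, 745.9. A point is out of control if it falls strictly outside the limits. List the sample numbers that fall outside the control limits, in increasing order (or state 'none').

Compare each point to [456.5, 647.3]: sample 1 = 369.4 < LCL; sample 5 = 676.3 > UCL; sample 9 = 745.9 > UCL.

1, 5, 9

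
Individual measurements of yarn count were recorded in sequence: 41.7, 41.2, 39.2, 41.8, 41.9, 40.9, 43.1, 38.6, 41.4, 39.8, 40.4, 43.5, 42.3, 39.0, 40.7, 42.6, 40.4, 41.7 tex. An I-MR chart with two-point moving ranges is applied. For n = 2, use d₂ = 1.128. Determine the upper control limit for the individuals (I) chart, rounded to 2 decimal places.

46.22

X̄ = (41.7 + 41.2 + 39.2 + 41.8 + 41.9 + 40.9 + 43.1 + 38.6 + 41.4 + 39.8 + 40.4 + 43.5 + 42.3 + 39.0 + 40.7 + 42.6 + 40.4 + 41.7) / 18 = 41.1222
Moving ranges: 0.5, 2.0, 2.6, 0.1, 1.0, 2.2, 4.5, 2.8, 1.6, 0.6, 3.1, 1.2, 3.3, 1.7, 1.9, 2.2, 1.3; M̄R̄ = 32.6000 / 17 = 1.9176
UCL = X̄ + 3·M̄R̄/d₂ = 41.1222 + 3 × 1.9176 / 1.128 = 46.2223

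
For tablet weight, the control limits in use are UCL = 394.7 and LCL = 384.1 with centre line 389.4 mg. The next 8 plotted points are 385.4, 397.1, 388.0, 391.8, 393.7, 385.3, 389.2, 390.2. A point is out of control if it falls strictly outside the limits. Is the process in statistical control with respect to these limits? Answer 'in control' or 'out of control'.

out of control

Compare each point to [384.1, 394.7]: sample 2 = 397.1 > UCL.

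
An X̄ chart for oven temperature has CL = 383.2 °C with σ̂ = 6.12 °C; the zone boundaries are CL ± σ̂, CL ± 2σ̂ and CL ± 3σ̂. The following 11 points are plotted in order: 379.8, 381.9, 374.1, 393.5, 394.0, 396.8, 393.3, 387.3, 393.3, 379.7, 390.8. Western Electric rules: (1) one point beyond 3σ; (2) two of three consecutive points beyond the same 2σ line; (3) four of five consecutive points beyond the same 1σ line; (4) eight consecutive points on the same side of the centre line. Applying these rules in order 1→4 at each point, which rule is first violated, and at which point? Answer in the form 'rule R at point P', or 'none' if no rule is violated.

Zone of each point (C = within 1σ̂, B = 1σ̂–2σ̂, A = 2σ̂–3σ̂, * = beyond 3σ̂; sign = side of CL): 1:-C, 2:-C, 3:-B, 4:+B, 5:+B, 6:+A, 7:+B, 8:+C, 9:+B, 10:-C, 11:+B
Rule 3 (four of five consecutive points beyond the same 1σ limit) is satisfied at point 7.

rule 3 at point 7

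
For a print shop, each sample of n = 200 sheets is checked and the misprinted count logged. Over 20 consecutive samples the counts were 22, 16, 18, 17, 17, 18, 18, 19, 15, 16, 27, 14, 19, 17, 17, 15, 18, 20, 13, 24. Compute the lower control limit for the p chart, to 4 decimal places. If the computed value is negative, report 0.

p̄ = Σdᵢ / (k·n) = 360 / (20 × 200) = 0.09000
LCL = p̄ − 3·√(p̄(1−p̄)/n) = 0.09000 − 3 × 0.02024 = 0.02929

0.0293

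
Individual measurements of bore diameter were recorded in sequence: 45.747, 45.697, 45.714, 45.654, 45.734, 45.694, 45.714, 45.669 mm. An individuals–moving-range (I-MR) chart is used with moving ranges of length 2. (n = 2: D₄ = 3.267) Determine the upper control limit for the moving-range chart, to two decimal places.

Moving ranges: 0.050, 0.017, 0.060, 0.080, 0.040, 0.020, 0.045; M̄R̄ = 0.3120 / 7 = 0.0446
UCL_MR = D₄·M̄R̄ = 3.267 × 0.0446 = 0.1456

0.15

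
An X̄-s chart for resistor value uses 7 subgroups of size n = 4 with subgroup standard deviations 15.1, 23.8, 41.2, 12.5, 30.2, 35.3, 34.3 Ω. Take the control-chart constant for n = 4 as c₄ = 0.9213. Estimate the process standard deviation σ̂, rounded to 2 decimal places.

29.83

s̄ = (15.1 + 23.8 + 41.2 + 12.5 + 30.2 + 35.3 + 34.3) / 7 = 27.4857
σ̂ = s̄ / c₄ = 27.4857 / 0.9213 = 29.8336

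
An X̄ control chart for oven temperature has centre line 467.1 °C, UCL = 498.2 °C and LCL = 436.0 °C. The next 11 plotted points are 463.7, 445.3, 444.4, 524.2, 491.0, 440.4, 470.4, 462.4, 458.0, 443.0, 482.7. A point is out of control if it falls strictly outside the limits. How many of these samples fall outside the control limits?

1

Compare each point to [436.0, 498.2]: sample 4 = 524.2 > UCL.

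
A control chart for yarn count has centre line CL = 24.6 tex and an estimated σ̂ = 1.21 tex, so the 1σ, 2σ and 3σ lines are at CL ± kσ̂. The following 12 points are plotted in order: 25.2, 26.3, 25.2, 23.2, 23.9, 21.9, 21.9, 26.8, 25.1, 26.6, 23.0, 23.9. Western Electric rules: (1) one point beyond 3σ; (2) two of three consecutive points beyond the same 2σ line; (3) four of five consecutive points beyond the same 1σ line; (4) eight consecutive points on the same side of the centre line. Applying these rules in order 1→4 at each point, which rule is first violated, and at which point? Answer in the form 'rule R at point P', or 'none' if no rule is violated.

Zone of each point (C = within 1σ̂, B = 1σ̂–2σ̂, A = 2σ̂–3σ̂, * = beyond 3σ̂; sign = side of CL): 1:+C, 2:+B, 3:+C, 4:-B, 5:-C, 6:-A, 7:-A, 8:+B, 9:+C, 10:+B, 11:-B, 12:-C
Rule 2 (two of three consecutive points beyond the same 2σ limit) is satisfied at point 7.

rule 2 at point 7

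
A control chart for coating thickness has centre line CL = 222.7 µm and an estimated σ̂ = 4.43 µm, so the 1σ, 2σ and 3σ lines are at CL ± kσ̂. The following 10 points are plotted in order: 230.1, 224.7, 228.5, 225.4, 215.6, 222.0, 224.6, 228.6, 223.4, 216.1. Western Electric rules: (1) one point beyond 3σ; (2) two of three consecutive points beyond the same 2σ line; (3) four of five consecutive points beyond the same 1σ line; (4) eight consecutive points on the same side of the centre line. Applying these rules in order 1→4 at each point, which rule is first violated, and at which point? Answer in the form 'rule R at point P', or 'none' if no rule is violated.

Zone of each point (C = within 1σ̂, B = 1σ̂–2σ̂, A = 2σ̂–3σ̂, * = beyond 3σ̂; sign = side of CL): 1:+B, 2:+C, 3:+B, 4:+C, 5:-B, 6:-C, 7:+C, 8:+B, 9:+C, 10:-B
No rule fires across all 10 points.

none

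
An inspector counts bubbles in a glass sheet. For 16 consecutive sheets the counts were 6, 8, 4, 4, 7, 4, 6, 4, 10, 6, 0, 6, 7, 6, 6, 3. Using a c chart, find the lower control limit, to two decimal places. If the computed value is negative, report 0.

c̄ = (6 + 8 + 4 + 4 + 7 + 4 + 6 + 4 + 10 + 6 + 0 + 6 + 7 + 6 + 6 + 3) / 16 = 87 / 16 = 5.4375
LCL = c̄ − 3√c̄ = 5.4375 − 3 × 2.3318 = -1.5580 → 0 (cannot be negative)

0.00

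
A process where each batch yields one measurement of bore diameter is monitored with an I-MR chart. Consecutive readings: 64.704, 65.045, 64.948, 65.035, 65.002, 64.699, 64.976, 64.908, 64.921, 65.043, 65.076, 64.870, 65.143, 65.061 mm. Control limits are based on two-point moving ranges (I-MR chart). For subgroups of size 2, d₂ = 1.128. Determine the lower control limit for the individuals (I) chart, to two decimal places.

X̄ = (64.704 + 65.045 + 64.948 + 65.035 + 65.002 + 64.699 + 64.976 + 64.908 + 64.921 + 65.043 + 65.076 + 64.870 + 65.143 + 65.061) / 14 = 64.9594
Moving ranges: 0.341, 0.097, 0.087, 0.033, 0.303, 0.277, 0.068, 0.013, 0.122, 0.033, 0.206, 0.273, 0.082; M̄R̄ = 1.9350 / 13 = 0.1488
LCL = X̄ − 3·M̄R̄/d₂ = 64.9594 − 3 × 0.1488 / 1.128 = 64.5635

64.56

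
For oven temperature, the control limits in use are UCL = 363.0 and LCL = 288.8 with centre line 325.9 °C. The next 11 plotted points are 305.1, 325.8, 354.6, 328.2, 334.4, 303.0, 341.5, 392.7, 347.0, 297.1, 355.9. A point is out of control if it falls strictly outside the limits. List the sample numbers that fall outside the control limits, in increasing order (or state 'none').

8

Compare each point to [288.8, 363.0]: sample 8 = 392.7 > UCL.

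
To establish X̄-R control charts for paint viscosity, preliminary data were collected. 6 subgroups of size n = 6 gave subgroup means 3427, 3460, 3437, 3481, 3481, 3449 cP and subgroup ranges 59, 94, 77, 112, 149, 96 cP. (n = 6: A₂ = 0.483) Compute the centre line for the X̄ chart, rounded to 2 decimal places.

X̄̄ = (3427 + 3460 + 3437 + 3481 + 3481 + 3449) / 6 = 20735.0000 / 6 = 3455.8333
CL = X̄̄ = 3455.8333

3455.83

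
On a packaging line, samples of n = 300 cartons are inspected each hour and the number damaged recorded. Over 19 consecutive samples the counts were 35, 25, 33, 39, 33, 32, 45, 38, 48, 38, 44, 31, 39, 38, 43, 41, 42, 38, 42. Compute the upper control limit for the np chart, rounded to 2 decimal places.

55.41

p̄ = Σdᵢ / (k·n) = 724 / (19 × 300) = 0.12702
UCL = np̄ + 3·√(np̄(1−p̄)) = 38.1053 + 3 × √(38.1053×0.87298) = 38.1053 + 3 × 5.7676 = 55.4081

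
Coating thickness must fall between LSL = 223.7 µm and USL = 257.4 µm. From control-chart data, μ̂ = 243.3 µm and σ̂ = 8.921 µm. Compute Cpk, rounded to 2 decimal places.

0.53

Cpu = (USL − μ̂) / (3σ̂) = (257.4 − 243.3) / (3 × 8.921) = 0.5268; Cpl = (μ̂ − LSL) / (3σ̂) = (243.3 − 223.7) / (3 × 8.921) = 0.7324; Cpk = min(Cpu, Cpl) = 0.5268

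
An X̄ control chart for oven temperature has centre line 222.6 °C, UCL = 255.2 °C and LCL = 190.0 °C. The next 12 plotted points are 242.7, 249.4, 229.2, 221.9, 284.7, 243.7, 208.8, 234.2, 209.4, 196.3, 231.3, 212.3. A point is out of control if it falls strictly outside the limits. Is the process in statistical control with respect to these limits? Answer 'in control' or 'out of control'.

Compare each point to [190.0, 255.2]: sample 5 = 284.7 > UCL.

out of control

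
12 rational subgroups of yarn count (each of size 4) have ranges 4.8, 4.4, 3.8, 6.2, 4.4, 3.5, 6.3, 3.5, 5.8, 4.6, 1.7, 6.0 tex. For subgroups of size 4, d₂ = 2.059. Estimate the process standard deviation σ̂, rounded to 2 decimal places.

2.23

R̄ = (4.8 + 4.4 + 3.8 + 6.2 + 4.4 + 3.5 + 6.3 + 3.5 + 5.8 + 4.6 + 1.7 + 6.0) / 12 = 4.5833
σ̂ = R̄ / d₂ = 4.5833 / 2.059 = 2.2260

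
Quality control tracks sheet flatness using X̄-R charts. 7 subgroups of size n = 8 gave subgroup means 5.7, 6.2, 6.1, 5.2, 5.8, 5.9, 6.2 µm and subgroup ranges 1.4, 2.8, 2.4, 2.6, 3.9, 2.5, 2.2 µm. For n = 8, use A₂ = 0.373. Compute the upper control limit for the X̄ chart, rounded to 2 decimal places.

X̄̄ = (5.7 + 6.2 + 6.1 + 5.2 + 5.8 + 5.9 + 6.2) / 7 = 41.1000 / 7 = 5.8714
R̄ = (1.4 + 2.8 + 2.4 + 2.6 + 3.9 + 2.5 + 2.2) / 7 = 17.8000 / 7 = 2.5429
UCL = X̄̄ + A₂·R̄ = 5.8714 + 0.373 × 2.5429 = 6.8199

6.82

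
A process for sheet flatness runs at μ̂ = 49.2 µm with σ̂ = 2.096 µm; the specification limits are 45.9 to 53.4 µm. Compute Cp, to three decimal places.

0.596

Cp = (USL − LSL) / (6σ̂) = (53.4 − 45.9) / (6 × 2.096) = 7.5000 / 12.5760 = 0.5964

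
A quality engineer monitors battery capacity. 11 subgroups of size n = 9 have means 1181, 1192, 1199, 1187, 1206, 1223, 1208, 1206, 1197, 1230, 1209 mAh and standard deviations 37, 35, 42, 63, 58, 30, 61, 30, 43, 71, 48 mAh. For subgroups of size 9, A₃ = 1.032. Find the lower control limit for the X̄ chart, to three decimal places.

1154.857

X̄̄ = (1181 + 1192 + 1199 + 1187 + 1206 + 1223 + 1208 + 1206 + 1197 + 1230 + 1209) / 11 = 1203.4545
s̄ = (37 + 35 + 42 + 63 + 58 + 30 + 61 + 30 + 43 + 71 + 48) / 11 = 47.0909
LCL = X̄̄ − A₃·s̄ = 1203.4545 − 1.032 × 47.0909 = 1154.8567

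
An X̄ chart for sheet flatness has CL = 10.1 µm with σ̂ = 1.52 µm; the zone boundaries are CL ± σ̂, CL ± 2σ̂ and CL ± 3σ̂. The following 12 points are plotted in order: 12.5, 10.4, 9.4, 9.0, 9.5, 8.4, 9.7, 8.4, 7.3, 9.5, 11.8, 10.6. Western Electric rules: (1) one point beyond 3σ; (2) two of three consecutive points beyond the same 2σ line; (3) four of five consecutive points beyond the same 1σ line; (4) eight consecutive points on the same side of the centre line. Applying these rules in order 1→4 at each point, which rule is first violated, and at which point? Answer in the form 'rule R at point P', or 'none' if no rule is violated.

Zone of each point (C = within 1σ̂, B = 1σ̂–2σ̂, A = 2σ̂–3σ̂, * = beyond 3σ̂; sign = side of CL): 1:+B, 2:+C, 3:-C, 4:-C, 5:-C, 6:-B, 7:-C, 8:-B, 9:-B, 10:-C, 11:+B, 12:+C
Rule 4 (eight consecutive points on the same side of the centre line) is satisfied at point 10.

rule 4 at point 10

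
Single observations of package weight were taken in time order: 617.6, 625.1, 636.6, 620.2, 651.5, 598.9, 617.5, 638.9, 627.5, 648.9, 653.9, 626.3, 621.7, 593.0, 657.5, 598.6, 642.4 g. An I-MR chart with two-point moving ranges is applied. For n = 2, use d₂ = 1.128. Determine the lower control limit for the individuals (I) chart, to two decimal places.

X̄ = (617.6 + 625.1 + 636.6 + 620.2 + 651.5 + 598.9 + 617.5 + 638.9 + 627.5 + 648.9 + 653.9 + 626.3 + 621.7 + 593.0 + 657.5 + 598.6 + 642.4) / 17 = 628.0059
Moving ranges: 7.5, 11.5, 16.4, 31.3, 52.6, 18.6, 21.4, 11.4, 21.4, 5.0, 27.6, 4.6, 28.7, 64.5, 58.9, 43.8; M̄R̄ = 425.2000 / 16 = 26.5750
LCL = X̄ − 3·M̄R̄/d₂ = 628.0059 − 3 × 26.5750 / 1.128 = 557.3277

557.33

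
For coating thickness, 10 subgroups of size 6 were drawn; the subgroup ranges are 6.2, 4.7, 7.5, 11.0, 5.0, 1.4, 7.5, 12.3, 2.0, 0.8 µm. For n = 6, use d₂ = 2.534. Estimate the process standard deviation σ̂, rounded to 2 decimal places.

R̄ = (6.2 + 4.7 + 7.5 + 11.0 + 5.0 + 1.4 + 7.5 + 12.3 + 2.0 + 0.8) / 10 = 5.8400
σ̂ = R̄ / d₂ = 5.8400 / 2.534 = 2.3047

2.30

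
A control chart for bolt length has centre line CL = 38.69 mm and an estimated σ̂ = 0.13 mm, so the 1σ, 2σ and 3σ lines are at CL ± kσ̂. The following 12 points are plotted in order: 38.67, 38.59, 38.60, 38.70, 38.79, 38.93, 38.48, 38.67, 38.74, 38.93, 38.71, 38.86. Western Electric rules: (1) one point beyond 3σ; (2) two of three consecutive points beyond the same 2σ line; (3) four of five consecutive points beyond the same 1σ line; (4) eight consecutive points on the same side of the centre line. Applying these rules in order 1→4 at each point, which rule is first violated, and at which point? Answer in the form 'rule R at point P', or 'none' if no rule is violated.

none

Zone of each point (C = within 1σ̂, B = 1σ̂–2σ̂, A = 2σ̂–3σ̂, * = beyond 3σ̂; sign = side of CL): 1:-C, 2:-C, 3:-C, 4:+C, 5:+C, 6:+B, 7:-B, 8:-C, 9:+C, 10:+B, 11:+C, 12:+B
No rule fires across all 12 points.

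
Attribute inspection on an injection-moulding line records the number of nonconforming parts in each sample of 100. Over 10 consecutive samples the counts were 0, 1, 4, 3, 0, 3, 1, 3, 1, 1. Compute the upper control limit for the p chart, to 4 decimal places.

p̄ = Σdᵢ / (k·n) = 17 / (10 × 100) = 0.01700
UCL = p̄ + 3·√(p̄(1−p̄)/n) = 0.01700 + 3 × √(0.01700×0.98300/100) = 0.01700 + 3 × 0.01293 = 0.05578

0.0558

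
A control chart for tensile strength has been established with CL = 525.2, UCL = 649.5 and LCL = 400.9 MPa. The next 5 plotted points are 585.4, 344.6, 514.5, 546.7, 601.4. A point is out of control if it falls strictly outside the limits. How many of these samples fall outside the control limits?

Compare each point to [400.9, 649.5]: sample 2 = 344.6 < LCL.

1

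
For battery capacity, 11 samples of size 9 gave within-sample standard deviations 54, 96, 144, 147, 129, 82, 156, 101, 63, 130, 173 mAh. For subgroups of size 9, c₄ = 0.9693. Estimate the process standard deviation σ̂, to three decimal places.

119.580

s̄ = (54 + 96 + 144 + 147 + 129 + 82 + 156 + 101 + 63 + 130 + 173) / 11 = 115.9091
σ̂ = s̄ / c₄ = 115.9091 / 0.9693 = 119.5802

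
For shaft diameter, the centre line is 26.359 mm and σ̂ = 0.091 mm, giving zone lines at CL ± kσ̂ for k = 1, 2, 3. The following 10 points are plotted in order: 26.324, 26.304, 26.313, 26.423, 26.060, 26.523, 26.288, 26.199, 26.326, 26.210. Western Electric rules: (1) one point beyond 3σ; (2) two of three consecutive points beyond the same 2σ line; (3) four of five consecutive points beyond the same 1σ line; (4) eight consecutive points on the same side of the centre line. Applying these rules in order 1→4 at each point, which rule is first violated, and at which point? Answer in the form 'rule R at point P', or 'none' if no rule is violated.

Zone of each point (C = within 1σ̂, B = 1σ̂–2σ̂, A = 2σ̂–3σ̂, * = beyond 3σ̂; sign = side of CL): 1:-C, 2:-C, 3:-C, 4:+C, 5:-*, 6:+B, 7:-C, 8:-B, 9:-C, 10:-B
Rule 1 (one point beyond the 3σ limits) is satisfied at point 5.

rule 1 at point 5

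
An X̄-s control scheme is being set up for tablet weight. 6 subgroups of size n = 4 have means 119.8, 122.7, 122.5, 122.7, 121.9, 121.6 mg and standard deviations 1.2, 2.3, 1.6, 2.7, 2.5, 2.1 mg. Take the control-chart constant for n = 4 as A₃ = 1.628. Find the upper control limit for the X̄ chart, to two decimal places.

X̄̄ = (119.8 + 122.7 + 122.5 + 122.7 + 121.9 + 121.6) / 6 = 121.8667
s̄ = (1.2 + 2.3 + 1.6 + 2.7 + 2.5 + 2.1) / 6 = 2.0667
UCL = X̄̄ + A₃·s̄ = 121.8667 + 1.628 × 2.0667 = 125.2312

125.23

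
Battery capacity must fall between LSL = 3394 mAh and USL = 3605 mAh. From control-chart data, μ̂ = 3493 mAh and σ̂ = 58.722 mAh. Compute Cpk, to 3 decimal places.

0.562

Cpu = (USL − μ̂) / (3σ̂) = (3605 − 3493) / (3 × 58.722) = 0.6358; Cpl = (μ̂ − LSL) / (3σ̂) = (3493 − 3394) / (3 × 58.722) = 0.5620; Cpk = min(Cpu, Cpl) = 0.5620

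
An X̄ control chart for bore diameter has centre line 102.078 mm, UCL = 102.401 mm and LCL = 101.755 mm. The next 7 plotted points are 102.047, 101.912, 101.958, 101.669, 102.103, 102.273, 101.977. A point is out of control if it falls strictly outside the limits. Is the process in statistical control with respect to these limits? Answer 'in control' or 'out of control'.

out of control

Compare each point to [101.755, 102.401]: sample 4 = 101.669 < LCL.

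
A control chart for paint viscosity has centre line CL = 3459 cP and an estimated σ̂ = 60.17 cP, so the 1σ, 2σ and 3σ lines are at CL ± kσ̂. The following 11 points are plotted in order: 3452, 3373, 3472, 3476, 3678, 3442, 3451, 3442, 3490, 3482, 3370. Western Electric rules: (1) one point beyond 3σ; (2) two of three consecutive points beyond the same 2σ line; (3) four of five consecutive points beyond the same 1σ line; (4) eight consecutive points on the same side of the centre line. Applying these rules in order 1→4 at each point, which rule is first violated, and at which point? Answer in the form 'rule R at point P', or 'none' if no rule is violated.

Zone of each point (C = within 1σ̂, B = 1σ̂–2σ̂, A = 2σ̂–3σ̂, * = beyond 3σ̂; sign = side of CL): 1:-C, 2:-B, 3:+C, 4:+C, 5:+*, 6:-C, 7:-C, 8:-C, 9:+C, 10:+C, 11:-B
Rule 1 (one point beyond the 3σ limits) is satisfied at point 5.

rule 1 at point 5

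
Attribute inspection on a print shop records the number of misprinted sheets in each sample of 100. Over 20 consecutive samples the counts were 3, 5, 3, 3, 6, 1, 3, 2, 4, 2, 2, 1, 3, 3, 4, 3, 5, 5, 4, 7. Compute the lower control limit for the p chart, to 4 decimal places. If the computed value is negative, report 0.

0.0000

p̄ = Σdᵢ / (k·n) = 69 / (20 × 100) = 0.03450
LCL = p̄ − 3·√(p̄(1−p̄)/n) = 0.03450 − 3 × 0.01825 = -0.02025 → 0 (negative, so LCL = 0)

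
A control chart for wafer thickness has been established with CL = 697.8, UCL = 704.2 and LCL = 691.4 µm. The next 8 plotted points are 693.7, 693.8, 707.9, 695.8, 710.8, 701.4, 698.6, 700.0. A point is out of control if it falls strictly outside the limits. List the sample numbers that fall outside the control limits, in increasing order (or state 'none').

Compare each point to [691.4, 704.2]: sample 3 = 707.9 > UCL; sample 5 = 710.8 > UCL.

3, 5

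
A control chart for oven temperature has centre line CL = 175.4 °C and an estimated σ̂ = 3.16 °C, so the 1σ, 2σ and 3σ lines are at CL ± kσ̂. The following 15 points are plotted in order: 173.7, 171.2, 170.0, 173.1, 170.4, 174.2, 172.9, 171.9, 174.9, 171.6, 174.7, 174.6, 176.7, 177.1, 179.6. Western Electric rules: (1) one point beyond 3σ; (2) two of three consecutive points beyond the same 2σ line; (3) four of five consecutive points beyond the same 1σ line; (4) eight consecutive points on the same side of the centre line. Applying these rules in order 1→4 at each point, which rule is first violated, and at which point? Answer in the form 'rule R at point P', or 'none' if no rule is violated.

Zone of each point (C = within 1σ̂, B = 1σ̂–2σ̂, A = 2σ̂–3σ̂, * = beyond 3σ̂; sign = side of CL): 1:-C, 2:-B, 3:-B, 4:-C, 5:-B, 6:-C, 7:-C, 8:-B, 9:-C, 10:-B, 11:-C, 12:-C, 13:+C, 14:+C, 15:+B
Rule 4 (eight consecutive points on the same side of the centre line) is satisfied at point 8.

rule 4 at point 8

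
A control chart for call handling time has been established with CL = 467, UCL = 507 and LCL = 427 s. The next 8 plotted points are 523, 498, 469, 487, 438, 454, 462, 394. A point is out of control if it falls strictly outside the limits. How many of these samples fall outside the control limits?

2

Compare each point to [427, 507]: sample 1 = 523 > UCL; sample 8 = 394 < LCL.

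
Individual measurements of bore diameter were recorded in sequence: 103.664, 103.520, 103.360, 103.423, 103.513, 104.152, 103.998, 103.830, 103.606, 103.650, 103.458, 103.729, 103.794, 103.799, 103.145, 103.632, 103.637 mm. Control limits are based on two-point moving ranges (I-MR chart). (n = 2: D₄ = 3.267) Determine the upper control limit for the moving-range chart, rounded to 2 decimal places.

0.69

Moving ranges: 0.144, 0.160, 0.063, 0.090, 0.639, 0.154, 0.168, 0.224, 0.044, 0.192, 0.271, 0.065, 0.005, 0.654, 0.487, 0.005; M̄R̄ = 3.3650 / 16 = 0.2103
UCL_MR = D₄·M̄R̄ = 3.267 × 0.2103 = 0.6871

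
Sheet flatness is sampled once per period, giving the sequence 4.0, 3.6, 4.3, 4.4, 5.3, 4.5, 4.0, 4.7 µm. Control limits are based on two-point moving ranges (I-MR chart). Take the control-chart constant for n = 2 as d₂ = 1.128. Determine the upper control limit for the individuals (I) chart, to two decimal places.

X̄ = (4.0 + 3.6 + 4.3 + 4.4 + 5.3 + 4.5 + 4.0 + 4.7) / 8 = 4.3500
Moving ranges: 0.4, 0.7, 0.1, 0.9, 0.8, 0.5, 0.7; M̄R̄ = 4.1000 / 7 = 0.5857
UCL = X̄ + 3·M̄R̄/d₂ = 4.3500 + 3 × 0.5857 / 1.128 = 5.9078

5.91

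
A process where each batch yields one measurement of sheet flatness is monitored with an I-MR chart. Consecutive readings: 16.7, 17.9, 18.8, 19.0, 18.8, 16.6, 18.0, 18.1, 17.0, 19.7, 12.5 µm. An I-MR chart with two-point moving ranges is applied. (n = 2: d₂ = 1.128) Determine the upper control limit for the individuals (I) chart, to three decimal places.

X̄ = (16.7 + 17.9 + 18.8 + 19.0 + 18.8 + 16.6 + 18.0 + 18.1 + 17.0 + 19.7 + 12.5) / 11 = 17.5545
Moving ranges: 1.2, 0.9, 0.2, 0.2, 2.2, 1.4, 0.1, 1.1, 2.7, 7.2; M̄R̄ = 17.2000 / 10 = 1.7200
UCL = X̄ + 3·M̄R̄/d₂ = 17.5545 + 3 × 1.7200 / 1.128 = 22.1290

22.129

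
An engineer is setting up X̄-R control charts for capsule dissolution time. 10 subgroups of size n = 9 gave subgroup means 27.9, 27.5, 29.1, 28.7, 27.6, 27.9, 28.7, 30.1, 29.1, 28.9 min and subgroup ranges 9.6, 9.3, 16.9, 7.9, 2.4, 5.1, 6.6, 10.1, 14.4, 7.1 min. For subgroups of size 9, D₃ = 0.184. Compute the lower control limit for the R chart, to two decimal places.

R̄ = (9.6 + 9.3 + 16.9 + 7.9 + 2.4 + 5.1 + 6.6 + 10.1 + 14.4 + 7.1) / 10 = 89.4000 / 10 = 8.9400
LCL_R = D₃·R̄ = 0.184 × 8.9400 = 1.6450

1.64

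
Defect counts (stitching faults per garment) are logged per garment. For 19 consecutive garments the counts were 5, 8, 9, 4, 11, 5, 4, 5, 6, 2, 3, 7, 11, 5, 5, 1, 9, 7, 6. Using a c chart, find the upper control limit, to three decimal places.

c̄ = (5 + 8 + 9 + 4 + 11 + 5 + 4 + 5 + 6 + 2 + 3 + 7 + 11 + 5 + 5 + 1 + 9 + 7 + 6) / 19 = 113 / 19 = 5.9474
UCL = c̄ + 3√c̄ = 5.9474 + 3 × √5.9474 = 5.9474 + 3 × 2.4387 = 13.2635

13.264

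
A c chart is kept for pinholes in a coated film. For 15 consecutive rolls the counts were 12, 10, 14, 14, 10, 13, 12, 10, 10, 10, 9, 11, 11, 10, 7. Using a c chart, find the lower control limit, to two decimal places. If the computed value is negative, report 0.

c̄ = (12 + 10 + 14 + 14 + 10 + 13 + 12 + 10 + 10 + 10 + 9 + 11 + 11 + 10 + 7) / 15 = 163 / 15 = 10.8667
LCL = c̄ − 3√c̄ = 10.8667 − 3 × 3.2965 = 0.9773

0.98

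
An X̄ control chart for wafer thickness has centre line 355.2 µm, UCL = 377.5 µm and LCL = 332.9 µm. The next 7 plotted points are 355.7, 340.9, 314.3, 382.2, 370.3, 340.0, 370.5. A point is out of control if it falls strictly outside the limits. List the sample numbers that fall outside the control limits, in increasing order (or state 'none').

3, 4

Compare each point to [332.9, 377.5]: sample 3 = 314.3 < LCL; sample 4 = 382.2 > UCL.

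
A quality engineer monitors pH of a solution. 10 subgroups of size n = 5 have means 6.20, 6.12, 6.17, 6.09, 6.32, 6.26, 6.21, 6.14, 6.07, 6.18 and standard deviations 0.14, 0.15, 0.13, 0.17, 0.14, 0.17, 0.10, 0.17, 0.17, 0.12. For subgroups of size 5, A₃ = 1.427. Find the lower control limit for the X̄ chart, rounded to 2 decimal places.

5.97

X̄̄ = (6.20 + 6.12 + 6.17 + 6.09 + 6.32 + 6.26 + 6.21 + 6.14 + 6.07 + 6.18) / 10 = 6.1760
s̄ = (0.14 + 0.15 + 0.13 + 0.17 + 0.14 + 0.17 + 0.10 + 0.17 + 0.17 + 0.12) / 10 = 0.1460
LCL = X̄̄ − A₃·s̄ = 6.1760 − 1.427 × 0.1460 = 5.9677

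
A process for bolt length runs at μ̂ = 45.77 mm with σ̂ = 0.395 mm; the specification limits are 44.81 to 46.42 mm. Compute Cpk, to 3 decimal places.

Cpu = (USL − μ̂) / (3σ̂) = (46.42 − 45.77) / (3 × 0.395) = 0.5485; Cpl = (μ̂ − LSL) / (3σ̂) = (45.77 − 44.81) / (3 × 0.395) = 0.8101; Cpk = min(Cpu, Cpl) = 0.5485

0.549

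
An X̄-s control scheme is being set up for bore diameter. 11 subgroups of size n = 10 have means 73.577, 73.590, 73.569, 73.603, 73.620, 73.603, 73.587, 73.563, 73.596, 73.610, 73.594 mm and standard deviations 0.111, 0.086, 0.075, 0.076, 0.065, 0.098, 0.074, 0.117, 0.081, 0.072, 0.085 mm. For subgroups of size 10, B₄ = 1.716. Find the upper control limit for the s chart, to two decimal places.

0.15

s̄ = (0.111 + 0.086 + 0.075 + 0.076 + 0.065 + 0.098 + 0.074 + 0.117 + 0.081 + 0.072 + 0.085) / 11 = 0.0855
UCL_s = B₄·s̄ = 1.716 × 0.0855 = 0.1466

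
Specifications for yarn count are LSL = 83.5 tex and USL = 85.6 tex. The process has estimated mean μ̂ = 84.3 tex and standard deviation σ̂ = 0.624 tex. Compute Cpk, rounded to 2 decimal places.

0.43

Cpu = (USL − μ̂) / (3σ̂) = (85.6 − 84.3) / (3 × 0.624) = 0.6944; Cpl = (μ̂ − LSL) / (3σ̂) = (84.3 − 83.5) / (3 × 0.624) = 0.4274; Cpk = min(Cpu, Cpl) = 0.4274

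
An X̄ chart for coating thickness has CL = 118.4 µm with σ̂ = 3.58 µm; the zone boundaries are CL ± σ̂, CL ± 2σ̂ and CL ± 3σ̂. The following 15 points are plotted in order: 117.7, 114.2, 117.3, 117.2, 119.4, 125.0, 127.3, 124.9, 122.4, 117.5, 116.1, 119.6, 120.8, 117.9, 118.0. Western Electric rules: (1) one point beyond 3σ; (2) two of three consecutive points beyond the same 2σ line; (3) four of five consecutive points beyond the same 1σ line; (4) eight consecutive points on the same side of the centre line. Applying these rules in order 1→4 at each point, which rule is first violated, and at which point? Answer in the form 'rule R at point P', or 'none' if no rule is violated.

Zone of each point (C = within 1σ̂, B = 1σ̂–2σ̂, A = 2σ̂–3σ̂, * = beyond 3σ̂; sign = side of CL): 1:-C, 2:-B, 3:-C, 4:-C, 5:+C, 6:+B, 7:+A, 8:+B, 9:+B, 10:-C, 11:-C, 12:+C, 13:+C, 14:-C, 15:-C
Rule 3 (four of five consecutive points beyond the same 1σ limit) is satisfied at point 9.

rule 3 at point 9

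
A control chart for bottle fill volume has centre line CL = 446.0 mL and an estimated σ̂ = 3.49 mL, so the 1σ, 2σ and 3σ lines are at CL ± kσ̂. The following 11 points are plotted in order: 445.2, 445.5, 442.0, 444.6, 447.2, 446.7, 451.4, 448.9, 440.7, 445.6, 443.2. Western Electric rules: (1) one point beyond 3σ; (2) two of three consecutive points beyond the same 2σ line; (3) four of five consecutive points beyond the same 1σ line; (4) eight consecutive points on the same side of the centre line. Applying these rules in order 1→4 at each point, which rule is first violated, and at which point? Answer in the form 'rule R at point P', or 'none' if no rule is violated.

none

Zone of each point (C = within 1σ̂, B = 1σ̂–2σ̂, A = 2σ̂–3σ̂, * = beyond 3σ̂; sign = side of CL): 1:-C, 2:-C, 3:-B, 4:-C, 5:+C, 6:+C, 7:+B, 8:+C, 9:-B, 10:-C, 11:-C
No rule fires across all 11 points.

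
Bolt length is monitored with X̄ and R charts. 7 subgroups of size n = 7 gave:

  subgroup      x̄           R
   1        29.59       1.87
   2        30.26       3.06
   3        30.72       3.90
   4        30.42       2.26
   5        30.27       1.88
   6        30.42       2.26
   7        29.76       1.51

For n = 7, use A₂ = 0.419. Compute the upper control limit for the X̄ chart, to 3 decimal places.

31.208

X̄̄ = (29.59 + 30.26 + 30.72 + 30.42 + 30.27 + 30.42 + 29.76) / 7 = 211.4400 / 7 = 30.2057
R̄ = (1.87 + 3.06 + 3.90 + 2.26 + 1.88 + 2.26 + 1.51) / 7 = 16.7400 / 7 = 2.3914
UCL = X̄̄ + A₂·R̄ = 30.2057 + 0.419 × 2.3914 = 31.2077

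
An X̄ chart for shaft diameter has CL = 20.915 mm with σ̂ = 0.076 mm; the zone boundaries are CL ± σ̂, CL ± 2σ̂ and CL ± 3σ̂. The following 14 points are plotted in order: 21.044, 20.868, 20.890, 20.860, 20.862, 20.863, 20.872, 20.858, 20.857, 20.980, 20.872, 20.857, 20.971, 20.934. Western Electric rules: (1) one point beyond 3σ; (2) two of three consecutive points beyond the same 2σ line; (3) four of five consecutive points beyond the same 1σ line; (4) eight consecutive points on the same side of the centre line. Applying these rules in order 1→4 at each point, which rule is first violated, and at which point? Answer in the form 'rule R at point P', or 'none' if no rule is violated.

rule 4 at point 9

Zone of each point (C = within 1σ̂, B = 1σ̂–2σ̂, A = 2σ̂–3σ̂, * = beyond 3σ̂; sign = side of CL): 1:+B, 2:-C, 3:-C, 4:-C, 5:-C, 6:-C, 7:-C, 8:-C, 9:-C, 10:+C, 11:-C, 12:-C, 13:+C, 14:+C
Rule 4 (eight consecutive points on the same side of the centre line) is satisfied at point 9.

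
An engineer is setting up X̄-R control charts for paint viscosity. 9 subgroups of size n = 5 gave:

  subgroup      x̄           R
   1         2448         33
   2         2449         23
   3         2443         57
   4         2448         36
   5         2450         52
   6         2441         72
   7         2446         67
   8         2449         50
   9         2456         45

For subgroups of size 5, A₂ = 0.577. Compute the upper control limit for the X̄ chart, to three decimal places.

X̄̄ = (2448 + 2449 + 2443 + 2448 + 2450 + 2441 + 2446 + 2449 + 2456) / 9 = 22030.0000 / 9 = 2447.7778
R̄ = (33 + 23 + 57 + 36 + 52 + 72 + 67 + 50 + 45) / 9 = 435.0000 / 9 = 48.3333
UCL = X̄̄ + A₂·R̄ = 2447.7778 + 0.577 × 48.3333 = 2475.6661

2475.666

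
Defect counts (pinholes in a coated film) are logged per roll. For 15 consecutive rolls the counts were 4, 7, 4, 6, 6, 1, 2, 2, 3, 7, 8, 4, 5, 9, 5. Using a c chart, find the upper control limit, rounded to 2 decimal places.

11.48

c̄ = (4 + 7 + 4 + 6 + 6 + 1 + 2 + 2 + 3 + 7 + 8 + 4 + 5 + 9 + 5) / 15 = 73 / 15 = 4.8667
UCL = c̄ + 3√c̄ = 4.8667 + 3 × √4.8667 = 4.8667 + 3 × 2.2061 = 11.4848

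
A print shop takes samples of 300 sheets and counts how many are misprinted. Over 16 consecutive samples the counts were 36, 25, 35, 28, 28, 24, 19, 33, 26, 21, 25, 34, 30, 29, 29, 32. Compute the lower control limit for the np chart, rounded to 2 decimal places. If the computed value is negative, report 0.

13.17

p̄ = Σdᵢ / (k·n) = 454 / (16 × 300) = 0.09458
LCL = np̄ − 3·√(np̄(1−p̄)) = 28.3750 − 3 × 5.0686 = 13.1691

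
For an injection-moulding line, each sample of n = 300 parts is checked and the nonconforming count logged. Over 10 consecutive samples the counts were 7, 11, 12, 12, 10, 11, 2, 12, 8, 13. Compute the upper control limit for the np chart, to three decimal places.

p̄ = Σdᵢ / (k·n) = 98 / (10 × 300) = 0.03267
UCL = np̄ + 3·√(np̄(1−p̄)) = 9.8000 + 3 × √(9.8000×0.96733) = 9.8000 + 3 × 3.0789 = 19.0368

19.037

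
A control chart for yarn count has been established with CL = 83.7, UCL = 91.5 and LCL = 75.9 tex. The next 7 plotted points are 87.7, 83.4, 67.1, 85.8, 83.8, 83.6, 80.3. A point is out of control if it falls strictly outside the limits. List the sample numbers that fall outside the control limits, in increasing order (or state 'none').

Compare each point to [75.9, 91.5]: sample 3 = 67.1 < LCL.

3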